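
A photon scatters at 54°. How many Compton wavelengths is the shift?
0.4122 λ_C

The Compton shift formula is:
Δλ = λ_C(1 - cos θ)

Dividing both sides by λ_C:
Δλ/λ_C = 1 - cos θ

For θ = 54°:
Δλ/λ_C = 1 - cos(54°)
Δλ/λ_C = 1 - 0.5878
Δλ/λ_C = 0.4122

This means the shift is 0.4122 × λ_C = 1.0002 pm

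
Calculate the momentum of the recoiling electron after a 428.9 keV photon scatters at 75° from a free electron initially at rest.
2.3610e-22 kg·m/s

The electron is initially at rest, so by conservation of momentum:
p⃗_e = p⃗₀ − p⃗'  (incident photon momentum minus scattered photon momentum)

Photon momentum magnitudes (p = h/λ = E/c):
λ₀ = hc/E₀ = 2.8907 pm → p₀ = h/λ₀ = 2.2922e-22 kg·m/s
Δλ = λ_C(1 − cos 75°) = 1.7983 pm
λ' = 4.6891 pm → p' = h/λ' = 1.4131e-22 kg·m/s

The scattered photon makes angle θ = 75° with the incident direction, so by the law of cosines:
|p⃗_e|² = p₀² + p'² − 2p₀p'cos θ
|p⃗_e|² = (2.2922e-22)² + (1.4131e-22)² − 2·2.2922e-22·1.4131e-22·cos(75°)
|p⃗_e| = 2.3610e-22 kg·m/s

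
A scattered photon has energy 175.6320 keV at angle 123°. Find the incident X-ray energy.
374.4000 keV

Convert final energy to wavelength (hc ≈ 1239.842 keV·pm):
λ' = hc/E' = 1239.842 / 175.6320 = 7.0593 pm

Calculate the Compton shift:
Δλ = λ_C(1 - cos(123°))
Δλ = 2.4263 × (1 - cos(123°))
Δλ = 3.7478 pm

Initial wavelength:
λ = λ' - Δλ = 7.0593 - 3.7478 = 3.3115 pm

Initial energy:
E = hc/λ = 1239.842 / 3.3115 = 374.4000 keV

(Intermediate values are shown rounded; full precision is carried through to the final answer.)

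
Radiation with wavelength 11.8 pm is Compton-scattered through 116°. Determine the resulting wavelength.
15.2899 pm

Using the Compton scattering formula:
λ' = λ + Δλ = λ + λ_C(1 - cos θ)

Given:
- Initial wavelength λ = 11.8 pm
- Scattering angle θ = 116°
- Compton wavelength λ_C ≈ 2.4263 pm

Calculate the shift:
Δλ = 2.4263 × (1 - cos(116°))
Δλ = 2.4263 × 1.4384
Δλ = 3.4899 pm

Final wavelength:
λ' = 11.8 + 3.4899 = 15.2899 pm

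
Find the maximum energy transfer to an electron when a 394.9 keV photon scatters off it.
239.7696 keV

Maximum energy transfer occurs at θ = 180° (backscattering).

Initial photon: E₀ = 394.9 keV → λ₀ = 3.1396 pm

Maximum Compton shift (at 180°):
Δλ_max = 2λ_C = 2 × 2.4263 = 4.8526 pm

Final wavelength:
λ' = 3.1396 + 4.8526 = 7.9923 pm

Minimum photon energy (maximum energy to electron):
E'_min = hc/λ' = 155.1304 keV

Maximum electron kinetic energy:
K_max = E₀ - E'_min = 394.9000 - 155.1304 = 239.7696 keV

(Intermediate values are shown rounded; full precision is carried through to the final answer.)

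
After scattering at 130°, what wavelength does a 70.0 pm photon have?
73.9859 pm

Using the Compton scattering formula:
λ' = λ + Δλ = λ + λ_C(1 - cos θ)

Given:
- Initial wavelength λ = 70.0 pm
- Scattering angle θ = 130°
- Compton wavelength λ_C ≈ 2.4263 pm

Calculate the shift:
Δλ = 2.4263 × (1 - cos(130°))
Δλ = 2.4263 × 1.6428
Δλ = 3.9859 pm

Final wavelength:
λ' = 70.0 + 3.9859 = 73.9859 pm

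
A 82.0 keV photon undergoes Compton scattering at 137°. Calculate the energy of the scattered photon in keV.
64.1713 keV

First convert energy to wavelength:
λ = hc/E, with hc ≈ 1239.842 keV·pm (i.e. 1239.842 eV·nm)

For E = 82.0 keV = 82000 eV:
λ = 1239.842 keV·pm / 82.0 keV
λ = 15.1200 pm

Calculate the Compton shift:
Δλ = λ_C(1 - cos(137°)) = 2.4263 × 1.7314
Δλ = 4.2008 pm

Final wavelength:
λ' = 15.1200 + 4.2008 = 19.3208 pm

Final energy:
E' = hc/λ' = 1239.842 / 19.3208 = 64.1713 keV

(Intermediate values are shown rounded; full precision is carried through to the final answer.)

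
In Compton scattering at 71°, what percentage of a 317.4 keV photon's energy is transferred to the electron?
0.2952 (or 29.52%)

Calculate initial and final photon energies:

Initial: E₀ = 317.4 keV → λ₀ = 3.9062 pm
Compton shift: Δλ = 1.6364 pm
Final wavelength: λ' = 5.5426 pm
Final energy: E' = 223.6922 keV

Fractional energy loss:
(E₀ - E')/E₀ = (317.4000 - 223.6922)/317.4000
= 93.7078/317.4000
= 0.2952
= 29.52%

(Intermediate values are shown rounded; full precision is carried through to the final answer.)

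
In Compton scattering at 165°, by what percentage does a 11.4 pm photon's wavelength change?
41.8416%

Calculate the Compton shift:
Δλ = λ_C(1 - cos(165°))
Δλ = 2.4263 × (1 - cos(165°))
Δλ = 2.4263 × 1.9659
Δλ = 4.7699 pm

Percentage change:
(Δλ/λ₀) × 100 = (4.7699/11.4) × 100
= 41.8416%

(Intermediate values are shown rounded; full precision is carried through to the final answer.)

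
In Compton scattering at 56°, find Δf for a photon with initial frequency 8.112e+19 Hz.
1.821e+19 Hz (decrease)

Convert frequency to wavelength (c = 299792458 m/s):
λ₀ = c/f₀ = 299792458/8.112e+19 = 3.6956664e-12 m = 3.6957 pm

Calculate Compton shift:
Δλ = λ_C(1 - cos(56°)) = 1.0695 pm

Final wavelength:
λ' = λ₀ + Δλ = 3.6957 + 1.0695 = 4.7652 pm

Final frequency:
f' = c/λ' = 299792458/4.7652012e-12 = 6.2912865e+19 Hz

Frequency shift (decrease):
Δf = f₀ - f' = 8.112e+19 - 6.2912865e+19 = 1.821e+19 Hz

(Intermediate values are shown rounded; full precision is carried through to the final answer.)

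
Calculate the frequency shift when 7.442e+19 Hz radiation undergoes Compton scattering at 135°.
3.773e+19 Hz (decrease)

Convert frequency to wavelength (c = 299792458 m/s):
λ₀ = c/f₀ = 299792458/7.442e+19 = 4.0283856e-12 m = 4.0284 pm

Calculate Compton shift:
Δλ = λ_C(1 - cos(135°)) = 4.1420 pm

Final wavelength:
λ' = λ₀ + Δλ = 4.0284 + 4.1420 = 8.1704 pm

Final frequency:
f' = c/λ' = 299792458/8.1703563e-12 = 3.6692703e+19 Hz

Frequency shift (decrease):
Δf = f₀ - f' = 7.442e+19 - 3.6692703e+19 = 3.773e+19 Hz

(Intermediate values are shown rounded; full precision is carried through to the final answer.)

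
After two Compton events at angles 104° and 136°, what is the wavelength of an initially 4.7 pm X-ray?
11.8849 pm

Apply Compton shift twice:

First scattering at θ₁ = 104°:
Δλ₁ = λ_C(1 - cos(104°))
Δλ₁ = 2.4263 × 1.2419
Δλ₁ = 3.0133 pm

After first scattering:
λ₁ = 4.7 + 3.0133 = 7.7133 pm

Second scattering at θ₂ = 136°:
Δλ₂ = λ_C(1 - cos(136°))
Δλ₂ = 2.4263 × 1.7193
Δλ₂ = 4.1717 pm

Final wavelength:
λ₂ = 7.7133 + 4.1717 = 11.8849 pm

Total shift: Δλ_total = 3.0133 + 4.1717 = 7.1849 pm

(Intermediate values are shown rounded; full precision is carried through to the final answer.)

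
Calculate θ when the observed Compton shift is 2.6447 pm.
95.16°

From the Compton formula Δλ = λ_C(1 - cos θ), we can solve for θ:

cos θ = 1 - Δλ/λ_C

Given:
- Δλ = 2.6447 pm
- λ_C = h/(m_e·c) ≈ 2.42631024 pm

cos θ = 1 - 2.6447/2.42631024
cos θ = 1 - 1.090009
cos θ = -0.090009

θ = arccos(-0.090009)
θ = 95.16°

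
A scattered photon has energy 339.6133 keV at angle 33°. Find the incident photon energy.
380.4000 keV

Convert final energy to wavelength (hc ≈ 1239.842 keV·pm):
λ' = hc/E' = 1239.842 / 339.6133 = 3.6507 pm

Calculate the Compton shift:
Δλ = λ_C(1 - cos(33°))
Δλ = 2.4263 × (1 - cos(33°))
Δλ = 0.3914 pm

Initial wavelength:
λ = λ' - Δλ = 3.6507 - 0.3914 = 3.2593 pm

Initial energy:
E = hc/λ = 1239.842 / 3.2593 = 380.4000 keV

(Intermediate values are shown rounded; full precision is carried through to the final answer.)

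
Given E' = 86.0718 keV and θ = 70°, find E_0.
96.8001 keV

Convert final energy to wavelength (hc ≈ 1239.842 keV·pm):
λ' = hc/E' = 1239.842 / 86.0718 = 14.4047 pm

Calculate the Compton shift:
Δλ = λ_C(1 - cos(70°))
Δλ = 2.4263 × (1 - cos(70°))
Δλ = 1.5965 pm

Initial wavelength:
λ = λ' - Δλ = 14.4047 - 1.5965 = 12.8083 pm

Initial energy:
E = hc/λ = 1239.842 / 12.8083 = 96.8001 keV

(Intermediate values are shown rounded; full precision is carried through to the final answer.)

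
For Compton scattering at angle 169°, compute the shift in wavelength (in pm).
4.8080 pm

Using the Compton scattering formula:
Δλ = λ_C(1 - cos θ)

where λ_C = h/(m_e·c) ≈ 2.4263 pm is the Compton wavelength of an electron.

For θ = 169°:
cos(169°) = -0.9816
1 - cos(169°) = 1.9816

Δλ = 2.4263 × 1.9816
Δλ = 4.8080 pm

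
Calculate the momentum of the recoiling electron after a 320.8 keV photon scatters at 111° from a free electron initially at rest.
2.2210e-22 kg·m/s

The electron is initially at rest, so by conservation of momentum:
p⃗_e = p⃗₀ − p⃗'  (incident photon momentum minus scattered photon momentum)

Photon momentum magnitudes (p = h/λ = E/c):
λ₀ = hc/E₀ = 3.8648 pm → p₀ = h/λ₀ = 1.7144e-22 kg·m/s
Δλ = λ_C(1 − cos 111°) = 3.2958 pm
λ' = 7.1607 pm → p' = h/λ' = 9.2534e-23 kg·m/s

The scattered photon makes angle θ = 111° with the incident direction, so by the law of cosines:
|p⃗_e|² = p₀² + p'² − 2p₀p'cos θ
|p⃗_e|² = (1.7144e-22)² + (9.2534e-23)² − 2·1.7144e-22·9.2534e-23·cos(111°)
|p⃗_e| = 2.2210e-22 kg·m/s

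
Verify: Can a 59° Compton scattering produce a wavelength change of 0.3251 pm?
No, inconsistent

Calculate the expected shift for θ = 59°:

Δλ_expected = λ_C(1 - cos(59°))
Δλ_expected = 2.4263 × (1 - cos(59°))
Δλ_expected = 2.4263 × 0.4850
Δλ_expected = 1.1767 pm

Given shift: 0.3251 pm
Expected shift: 1.1767 pm
Difference: 0.8516 pm

The values do not match. The given shift corresponds to θ ≈ 30.0°, not 59°.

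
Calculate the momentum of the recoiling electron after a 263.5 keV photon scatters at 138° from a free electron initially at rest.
2.0212e-22 kg·m/s

The electron is initially at rest, so by conservation of momentum:
p⃗_e = p⃗₀ − p⃗'  (incident photon momentum minus scattered photon momentum)

Photon momentum magnitudes (p = h/λ = E/c):
λ₀ = hc/E₀ = 4.7053 pm → p₀ = h/λ₀ = 1.4082e-22 kg·m/s
Δλ = λ_C(1 − cos 138°) = 4.2294 pm
λ' = 8.9347 pm → p' = h/λ' = 7.4161e-23 kg·m/s

The scattered photon makes angle θ = 138° with the incident direction, so by the law of cosines:
|p⃗_e|² = p₀² + p'² − 2p₀p'cos θ
|p⃗_e|² = (1.4082e-22)² + (7.4161e-23)² − 2·1.4082e-22·7.4161e-23·cos(138°)
|p⃗_e| = 2.0212e-22 kg·m/s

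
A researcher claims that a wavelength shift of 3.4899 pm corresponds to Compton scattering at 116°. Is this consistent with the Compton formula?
Yes, consistent

Calculate the expected shift for θ = 116°:

Δλ_expected = λ_C(1 - cos(116°))
Δλ_expected = 2.4263 × (1 - cos(116°))
Δλ_expected = 2.4263 × 1.4384
Δλ_expected = 3.4899 pm

Given shift: 3.4899 pm
Expected shift: 3.4899 pm
Difference: 0.0000 pm

The values match. This is consistent with Compton scattering at the stated angle.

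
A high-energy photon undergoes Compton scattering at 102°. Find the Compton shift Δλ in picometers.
2.9308 pm

Using the Compton scattering formula:
Δλ = λ_C(1 - cos θ)

where λ_C = h/(m_e·c) ≈ 2.4263 pm is the Compton wavelength of an electron.

For θ = 102°:
cos(102°) = -0.2079
1 - cos(102°) = 1.2079

Δλ = 2.4263 × 1.2079
Δλ = 2.9308 pm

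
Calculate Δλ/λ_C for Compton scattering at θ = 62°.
0.5305 λ_C

The Compton shift formula is:
Δλ = λ_C(1 - cos θ)

Dividing both sides by λ_C:
Δλ/λ_C = 1 - cos θ

For θ = 62°:
Δλ/λ_C = 1 - cos(62°)
Δλ/λ_C = 1 - 0.4695
Δλ/λ_C = 0.5305

This means the shift is 0.5305 × λ_C = 1.2872 pm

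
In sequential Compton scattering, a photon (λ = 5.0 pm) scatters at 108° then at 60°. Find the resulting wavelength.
9.3892 pm

Apply Compton shift twice:

First scattering at θ₁ = 108°:
Δλ₁ = λ_C(1 - cos(108°))
Δλ₁ = 2.4263 × 1.3090
Δλ₁ = 3.1761 pm

After first scattering:
λ₁ = 5.0 + 3.1761 = 8.1761 pm

Second scattering at θ₂ = 60°:
Δλ₂ = λ_C(1 - cos(60°))
Δλ₂ = 2.4263 × 0.5000
Δλ₂ = 1.2132 pm

Final wavelength:
λ₂ = 8.1761 + 1.2132 = 9.3892 pm

Total shift: Δλ_total = 3.1761 + 1.2132 = 4.3892 pm

(Intermediate values are shown rounded; full precision is carried through to the final answer.)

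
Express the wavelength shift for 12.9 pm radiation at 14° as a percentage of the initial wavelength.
0.5587%

Calculate the Compton shift:
Δλ = λ_C(1 - cos(14°))
Δλ = 2.4263 × (1 - cos(14°))
Δλ = 2.4263 × 0.0297
Δλ = 0.0721 pm

Percentage change:
(Δλ/λ₀) × 100 = (0.0721/12.9) × 100
= 0.5587%

(Intermediate values are shown rounded; full precision is carried through to the final answer.)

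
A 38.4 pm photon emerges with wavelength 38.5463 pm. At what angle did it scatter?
20.00°

First find the wavelength shift:
Δλ = λ' - λ = 38.5463 - 38.4 = 0.1463 pm

Using Δλ = λ_C(1 - cos θ), with λ_C = h/(m_e·c) ≈ 2.42631024 pm:
cos θ = 1 - Δλ/λ_C
cos θ = 1 - 0.1463/2.42631024
cos θ = 0.939703

θ = arccos(0.939703)
θ = 20.00°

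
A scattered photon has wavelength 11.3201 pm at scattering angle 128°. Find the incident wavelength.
7.4000 pm

From λ' = λ + Δλ, we have λ = λ' - Δλ

First calculate the Compton shift:
Δλ = λ_C(1 - cos θ)
Δλ = 2.4263 × (1 - cos(128°))
Δλ = 2.4263 × 1.6157
Δλ = 3.9201 pm

Initial wavelength:
λ = λ' - Δλ
λ = 11.3201 - 3.9201
λ = 7.4000 pm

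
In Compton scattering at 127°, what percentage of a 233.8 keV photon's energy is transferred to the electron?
0.4229 (or 42.29%)

Calculate initial and final photon energies:

Initial: E₀ = 233.8 keV → λ₀ = 5.3030 pm
Compton shift: Δλ = 3.8865 pm
Final wavelength: λ' = 9.1895 pm
Final energy: E' = 134.9194 keV

Fractional energy loss:
(E₀ - E')/E₀ = (233.8000 - 134.9194)/233.8000
= 98.8806/233.8000
= 0.4229
= 42.29%

(Intermediate values are shown rounded; full precision is carried through to the final answer.)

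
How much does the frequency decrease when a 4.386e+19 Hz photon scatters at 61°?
6.781e+18 Hz (decrease)

Convert frequency to wavelength (c = 299792458 m/s):
λ₀ = c/f₀ = 299792458/4.386e+19 = 6.8352134e-12 m = 6.8352 pm

Calculate Compton shift:
Δλ = λ_C(1 - cos(61°)) = 1.2500 pm

Final wavelength:
λ' = λ₀ + Δλ = 6.8352 + 1.2500 = 8.0852 pm

Final frequency:
f' = c/λ' = 299792458/8.0852251e-12 = 3.7079049e+19 Hz

Frequency shift (decrease):
Δf = f₀ - f' = 4.386e+19 - 3.7079049e+19 = 6.781e+18 Hz

(Intermediate values are shown rounded; full precision is carried through to the final answer.)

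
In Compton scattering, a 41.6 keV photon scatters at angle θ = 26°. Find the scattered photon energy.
41.2601 keV

First convert energy to wavelength:
λ = hc/E, with hc ≈ 1239.842 keV·pm (i.e. 1239.842 eV·nm)

For E = 41.6 keV = 41600 eV:
λ = 1239.842 keV·pm / 41.6 keV
λ = 29.8039 pm

Calculate the Compton shift:
Δλ = λ_C(1 - cos(26°)) = 2.4263 × 0.1012
Δλ = 0.2456 pm

Final wavelength:
λ' = 29.8039 + 0.2456 = 30.0495 pm

Final energy:
E' = hc/λ' = 1239.842 / 30.0495 = 41.2601 keV

(Intermediate values are shown rounded; full precision is carried through to the final answer.)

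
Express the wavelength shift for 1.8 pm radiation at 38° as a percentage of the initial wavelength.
28.5751%

Calculate the Compton shift:
Δλ = λ_C(1 - cos(38°))
Δλ = 2.4263 × (1 - cos(38°))
Δλ = 2.4263 × 0.2120
Δλ = 0.5144 pm

Percentage change:
(Δλ/λ₀) × 100 = (0.5144/1.8) × 100
= 28.5751%

(Intermediate values are shown rounded; full precision is carried through to the final answer.)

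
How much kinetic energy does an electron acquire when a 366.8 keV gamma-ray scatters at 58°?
92.5423 keV

By energy conservation: K_e = E_initial - E_final

First find the scattered photon energy:
Initial wavelength: λ = hc/E = 3.3802 pm
Compton shift: Δλ = λ_C(1 - cos(58°)) = 1.1406 pm
Final wavelength: λ' = 3.3802 + 1.1406 = 4.5207 pm
Final photon energy: E' = hc/λ' = 274.2577 keV

Electron kinetic energy:
K_e = E - E' = 366.8000 - 274.2577 = 92.5423 keV

(Intermediate values are shown rounded; full precision is carried through to the final answer.)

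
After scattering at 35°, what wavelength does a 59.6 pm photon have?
60.0388 pm

Using the Compton scattering formula:
λ' = λ + Δλ = λ + λ_C(1 - cos θ)

Given:
- Initial wavelength λ = 59.6 pm
- Scattering angle θ = 35°
- Compton wavelength λ_C ≈ 2.4263 pm

Calculate the shift:
Δλ = 2.4263 × (1 - cos(35°))
Δλ = 2.4263 × 0.1808
Δλ = 0.4388 pm

Final wavelength:
λ' = 59.6 + 0.4388 = 60.0388 pm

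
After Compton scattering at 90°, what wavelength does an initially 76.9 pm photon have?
79.3263 pm

Using the Compton formula: λ' = λ + λ_C(1 − cos θ)

For θ = 90°, cos θ = 0 (exact) = 0.0000, so:
1 − cos 90° = 1 − (0) = 1.0000

Δλ = λ_C × 1.0000 = 2.4263 × 1.0000 = 2.4263 pm

λ' = 76.9 + 2.4263 = 79.3263 pm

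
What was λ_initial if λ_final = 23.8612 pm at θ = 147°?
19.4000 pm

From λ' = λ + Δλ, we have λ = λ' - Δλ

First calculate the Compton shift:
Δλ = λ_C(1 - cos θ)
Δλ = 2.4263 × (1 - cos(147°))
Δλ = 2.4263 × 1.8387
Δλ = 4.4612 pm

Initial wavelength:
λ = λ' - Δλ
λ = 23.8612 - 4.4612
λ = 19.4000 pm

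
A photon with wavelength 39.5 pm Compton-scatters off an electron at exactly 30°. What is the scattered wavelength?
39.8251 pm

Using the Compton formula: λ' = λ + λ_C(1 − cos θ)

For θ = 30°, cos θ = √3/2 (exact) ≈ 0.8660, so:
1 − cos 30° = 1 − (√3/2) ≈ 0.1340

Δλ = λ_C × 0.1340 = 2.4263 × 0.1340 = 0.3251 pm

λ' = 39.5 + 0.3251 = 39.8251 pm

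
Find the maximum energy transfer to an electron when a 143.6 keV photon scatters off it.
51.6687 keV

Maximum energy transfer occurs at θ = 180° (backscattering).

Initial photon: E₀ = 143.6 keV → λ₀ = 8.6340 pm

Maximum Compton shift (at 180°):
Δλ_max = 2λ_C = 2 × 2.4263 = 4.8526 pm

Final wavelength:
λ' = 8.6340 + 4.8526 = 13.4866 pm

Minimum photon energy (maximum energy to electron):
E'_min = hc/λ' = 91.9313 keV

Maximum electron kinetic energy:
K_max = E₀ - E'_min = 143.6000 - 91.9313 = 51.6687 keV

(Intermediate values are shown rounded; full precision is carried through to the final answer.)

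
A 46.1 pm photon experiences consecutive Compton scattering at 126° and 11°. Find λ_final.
49.9970 pm

Apply Compton shift twice:

First scattering at θ₁ = 126°:
Δλ₁ = λ_C(1 - cos(126°))
Δλ₁ = 2.4263 × 1.5878
Δλ₁ = 3.8525 pm

After first scattering:
λ₁ = 46.1 + 3.8525 = 49.9525 pm

Second scattering at θ₂ = 11°:
Δλ₂ = λ_C(1 - cos(11°))
Δλ₂ = 2.4263 × 0.0184
Δλ₂ = 0.0446 pm

Final wavelength:
λ₂ = 49.9525 + 0.0446 = 49.9970 pm

Total shift: Δλ_total = 3.8525 + 0.0446 = 3.8970 pm

(Intermediate values are shown rounded; full precision is carried through to the final answer.)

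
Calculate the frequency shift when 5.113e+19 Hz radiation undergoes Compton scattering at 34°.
3.378e+18 Hz (decrease)

Convert frequency to wavelength (c = 299792458 m/s):
λ₀ = c/f₀ = 299792458/5.113e+19 = 5.8633377e-12 m = 5.8633 pm

Calculate Compton shift:
Δλ = λ_C(1 - cos(34°)) = 0.4148 pm

Final wavelength:
λ' = λ₀ + Δλ = 5.8633 + 0.4148 = 6.2781 pm

Final frequency:
f' = c/λ' = 299792458/6.2781456e-12 = 4.7751753e+19 Hz

Frequency shift (decrease):
Δf = f₀ - f' = 5.113e+19 - 4.7751753e+19 = 3.378e+18 Hz

(Intermediate values are shown rounded; full precision is carried through to the final answer.)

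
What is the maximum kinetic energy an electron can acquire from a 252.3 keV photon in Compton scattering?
125.3552 keV

Maximum energy transfer occurs at θ = 180° (backscattering).

Initial photon: E₀ = 252.3 keV → λ₀ = 4.9142 pm

Maximum Compton shift (at 180°):
Δλ_max = 2λ_C = 2 × 2.4263 = 4.8526 pm

Final wavelength:
λ' = 4.9142 + 4.8526 = 9.7668 pm

Minimum photon energy (maximum energy to electron):
E'_min = hc/λ' = 126.9448 keV

Maximum electron kinetic energy:
K_max = E₀ - E'_min = 252.3000 - 126.9448 = 125.3552 keV

(Intermediate values are shown rounded; full precision is carried through to the final answer.)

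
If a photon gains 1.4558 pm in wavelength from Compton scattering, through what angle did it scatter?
66.42°

From the Compton formula Δλ = λ_C(1 - cos θ), we can solve for θ:

cos θ = 1 - Δλ/λ_C

Given:
- Δλ = 1.4558 pm
- λ_C = h/(m_e·c) ≈ 2.42631024 pm

cos θ = 1 - 1.4558/2.42631024
cos θ = 1 - 0.600006
cos θ = 0.399994

θ = arccos(0.399994)
θ = 66.42°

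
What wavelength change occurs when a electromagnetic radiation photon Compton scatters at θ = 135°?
4.1420 pm

Using the Compton scattering formula:
Δλ = λ_C(1 - cos θ)

where λ_C = h/(m_e·c) ≈ 2.4263 pm is the Compton wavelength of an electron.

For θ = 135°:
cos(135°) = -0.7071
1 - cos(135°) = 1.7071

Δλ = 2.4263 × 1.7071
Δλ = 4.1420 pm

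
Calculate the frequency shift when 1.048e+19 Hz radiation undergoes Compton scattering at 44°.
2.437e+17 Hz (decrease)

Convert frequency to wavelength (c = 299792458 m/s):
λ₀ = c/f₀ = 299792458/1.048e+19 = 2.8606151e-11 m = 28.6062 pm

Calculate Compton shift:
Δλ = λ_C(1 - cos(44°)) = 0.6810 pm

Final wavelength:
λ' = λ₀ + Δλ = 28.6062 + 0.6810 = 29.2871 pm

Final frequency:
f' = c/λ' = 299792458/2.9287119e-11 = 1.0236325e+19 Hz

Frequency shift (decrease):
Δf = f₀ - f' = 1.048e+19 - 1.0236325e+19 = 2.437e+17 Hz

(Intermediate values are shown rounded; full precision is carried through to the final answer.)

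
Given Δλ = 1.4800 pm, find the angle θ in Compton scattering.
67.04°

From the Compton formula Δλ = λ_C(1 - cos θ), we can solve for θ:

cos θ = 1 - Δλ/λ_C

Given:
- Δλ = 1.4800 pm
- λ_C = h/(m_e·c) ≈ 2.42631024 pm

cos θ = 1 - 1.4800/2.42631024
cos θ = 1 - 0.609980
cos θ = 0.390020

θ = arccos(0.390020)
θ = 67.04°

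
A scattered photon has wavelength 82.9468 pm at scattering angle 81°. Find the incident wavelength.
80.9000 pm

From λ' = λ + Δλ, we have λ = λ' - Δλ

First calculate the Compton shift:
Δλ = λ_C(1 - cos θ)
Δλ = 2.4263 × (1 - cos(81°))
Δλ = 2.4263 × 0.8436
Δλ = 2.0468 pm

Initial wavelength:
λ = λ' - Δλ
λ = 82.9468 - 2.0468
λ = 80.9000 pm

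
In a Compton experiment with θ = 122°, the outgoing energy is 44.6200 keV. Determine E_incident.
51.4999 keV

Convert final energy to wavelength (hc ≈ 1239.842 keV·pm):
λ' = hc/E' = 1239.842 / 44.6200 = 27.7867 pm

Calculate the Compton shift:
Δλ = λ_C(1 - cos(122°))
Δλ = 2.4263 × (1 - cos(122°))
Δλ = 3.7121 pm

Initial wavelength:
λ = λ' - Δλ = 27.7867 - 3.7121 = 24.0746 pm

Initial energy:
E = hc/λ = 1239.842 / 24.0746 = 51.4999 keV

(Intermediate values are shown rounded; full precision is carried through to the final answer.)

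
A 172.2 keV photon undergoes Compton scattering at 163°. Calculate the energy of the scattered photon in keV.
103.7819 keV

First convert energy to wavelength:
λ = hc/E, with hc ≈ 1239.842 keV·pm (i.e. 1239.842 eV·nm)

For E = 172.2 keV = 172200 eV:
λ = 1239.842 keV·pm / 172.2 keV
λ = 7.2000 pm

Calculate the Compton shift:
Δλ = λ_C(1 - cos(163°)) = 2.4263 × 1.9563
Δλ = 4.7466 pm

Final wavelength:
λ' = 7.2000 + 4.7466 = 11.9466 pm

Final energy:
E' = hc/λ' = 1239.842 / 11.9466 = 103.7819 keV

(Intermediate values are shown rounded; full precision is carried through to the final answer.)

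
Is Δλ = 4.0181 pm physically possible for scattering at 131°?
Yes, consistent

Calculate the expected shift for θ = 131°:

Δλ_expected = λ_C(1 - cos(131°))
Δλ_expected = 2.4263 × (1 - cos(131°))
Δλ_expected = 2.4263 × 1.6561
Δλ_expected = 4.0181 pm

Given shift: 4.0181 pm
Expected shift: 4.0181 pm
Difference: 0.0000 pm

The values match. This is consistent with Compton scattering at the stated angle.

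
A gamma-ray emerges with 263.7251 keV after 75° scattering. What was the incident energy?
427.1000 keV

Convert final energy to wavelength (hc ≈ 1239.842 keV·pm):
λ' = hc/E' = 1239.842 / 263.7251 = 4.7013 pm

Calculate the Compton shift:
Δλ = λ_C(1 - cos(75°))
Δλ = 2.4263 × (1 - cos(75°))
Δλ = 1.7983 pm

Initial wavelength:
λ = λ' - Δλ = 4.7013 - 1.7983 = 2.9029 pm

Initial energy:
E = hc/λ = 1239.842 / 2.9029 = 427.1000 keV

(Intermediate values are shown rounded; full precision is carried through to the final answer.)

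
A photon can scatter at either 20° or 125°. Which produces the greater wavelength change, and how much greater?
125° produces the larger shift by a factor of 26.093

Calculate both shifts using Δλ = λ_C(1 - cos θ):

For θ₁ = 20°:
Δλ₁ = 2.4263 × (1 - cos(20°))
Δλ₁ = 2.4263 × 0.0603
Δλ₁ = 0.1463 pm

For θ₂ = 125°:
Δλ₂ = 2.4263 × (1 - cos(125°))
Δλ₂ = 2.4263 × 1.5736
Δλ₂ = 3.8180 pm

The 125° angle produces the larger shift.
Ratio: 3.8180/0.1463 = 26.093

(Intermediate values are shown rounded; full precision is carried through to the final answer.)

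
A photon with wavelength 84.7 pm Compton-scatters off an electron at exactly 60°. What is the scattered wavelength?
85.9132 pm

Using the Compton formula: λ' = λ + λ_C(1 − cos θ)

For θ = 60°, cos θ = 1/2 (exact) = 0.5000, so:
1 − cos 60° = 1 − (1/2) = 0.5000

Δλ = λ_C × 0.5000 = 2.4263 × 0.5000 = 1.2132 pm

λ' = 84.7 + 1.2132 = 85.9132 pm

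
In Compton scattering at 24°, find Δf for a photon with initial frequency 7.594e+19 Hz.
3.832e+18 Hz (decrease)

Convert frequency to wavelength (c = 299792458 m/s):
λ₀ = c/f₀ = 299792458/7.594e+19 = 3.9477543e-12 m = 3.9478 pm

Calculate Compton shift:
Δλ = λ_C(1 - cos(24°)) = 0.2098 pm

Final wavelength:
λ' = λ₀ + Δλ = 3.9478 + 0.2098 = 4.1575 pm

Final frequency:
f' = c/λ' = 299792458/4.1575198e-12 = 7.2108486e+19 Hz

Frequency shift (decrease):
Δf = f₀ - f' = 7.594e+19 - 7.2108486e+19 = 3.832e+18 Hz

(Intermediate values are shown rounded; full precision is carried through to the final answer.)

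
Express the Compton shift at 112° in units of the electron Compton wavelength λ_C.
1.3746 λ_C

The Compton shift formula is:
Δλ = λ_C(1 - cos θ)

Dividing both sides by λ_C:
Δλ/λ_C = 1 - cos θ

For θ = 112°:
Δλ/λ_C = 1 - cos(112°)
Δλ/λ_C = 1 - -0.3746
Δλ/λ_C = 1.3746

This means the shift is 1.3746 × λ_C = 3.3352 pm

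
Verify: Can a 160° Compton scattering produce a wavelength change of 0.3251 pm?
No, inconsistent

Calculate the expected shift for θ = 160°:

Δλ_expected = λ_C(1 - cos(160°))
Δλ_expected = 2.4263 × (1 - cos(160°))
Δλ_expected = 2.4263 × 1.9397
Δλ_expected = 4.7063 pm

Given shift: 0.3251 pm
Expected shift: 4.7063 pm
Difference: 4.3812 pm

The values do not match. The given shift corresponds to θ ≈ 30.0°, not 160°.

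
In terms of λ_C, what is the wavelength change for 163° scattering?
1.9563 λ_C

The Compton shift formula is:
Δλ = λ_C(1 - cos θ)

Dividing both sides by λ_C:
Δλ/λ_C = 1 - cos θ

For θ = 163°:
Δλ/λ_C = 1 - cos(163°)
Δλ/λ_C = 1 - -0.9563
Δλ/λ_C = 1.9563

This means the shift is 1.9563 × λ_C = 4.7466 pm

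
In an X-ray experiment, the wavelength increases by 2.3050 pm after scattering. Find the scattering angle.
87.13°

From the Compton formula Δλ = λ_C(1 - cos θ), we can solve for θ:

cos θ = 1 - Δλ/λ_C

Given:
- Δλ = 2.3050 pm
- λ_C = h/(m_e·c) ≈ 2.42631024 pm

cos θ = 1 - 2.3050/2.42631024
cos θ = 1 - 0.950002
cos θ = 0.049998

θ = arccos(0.049998)
θ = 87.13°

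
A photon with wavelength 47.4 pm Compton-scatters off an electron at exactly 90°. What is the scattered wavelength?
49.8263 pm

Using the Compton formula: λ' = λ + λ_C(1 − cos θ)

For θ = 90°, cos θ = 0 (exact) = 0.0000, so:
1 − cos 90° = 1 − (0) = 1.0000

Δλ = λ_C × 1.0000 = 2.4263 × 1.0000 = 2.4263 pm

λ' = 47.4 + 2.4263 = 49.8263 pm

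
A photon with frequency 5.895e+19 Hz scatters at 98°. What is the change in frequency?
2.076e+19 Hz (decrease)

Convert frequency to wavelength (c = 299792458 m/s):
λ₀ = c/f₀ = 299792458/5.895e+19 = 5.0855379e-12 m = 5.0855 pm

Calculate Compton shift:
Δλ = λ_C(1 - cos(98°)) = 2.7640 pm

Final wavelength:
λ' = λ₀ + Δλ = 5.0855 + 2.7640 = 7.8495 pm

Final frequency:
f' = c/λ' = 299792458/7.8495252e-12 = 3.8192432e+19 Hz

Frequency shift (decrease):
Δf = f₀ - f' = 5.895e+19 - 3.8192432e+19 = 2.076e+19 Hz

(Intermediate values are shown rounded; full precision is carried through to the final answer.)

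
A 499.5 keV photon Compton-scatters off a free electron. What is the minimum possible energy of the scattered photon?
169.0359 keV (at θ = 180°)

The scattered photon has minimum energy when its wavelength is maximum, i.e., when the Compton shift Δλ = λ_C(1 − cos θ) is maximum. This occurs at θ = 180° (backscattering), giving Δλ_max = 2λ_C = 4.8526 pm.

Initial wavelength: λ₀ = hc/E₀ = 2.4822 pm
Maximum final wavelength: λ'_max = λ₀ + 2λ_C = 2.4822 + 4.8526 = 7.3348 pm
Minimum final energy: E'_min = hc/λ'_max = 169.0359 keV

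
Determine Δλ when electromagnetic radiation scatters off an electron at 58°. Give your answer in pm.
1.1406 pm

Using the Compton scattering formula:
Δλ = λ_C(1 - cos θ)

where λ_C = h/(m_e·c) ≈ 2.4263 pm is the Compton wavelength of an electron.

For θ = 58°:
cos(58°) = 0.5299
1 - cos(58°) = 0.4701

Δλ = 2.4263 × 0.4701
Δλ = 1.1406 pm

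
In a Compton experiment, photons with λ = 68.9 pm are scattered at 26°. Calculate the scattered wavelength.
69.1456 pm

Using the Compton scattering formula:
λ' = λ + Δλ = λ + λ_C(1 - cos θ)

Given:
- Initial wavelength λ = 68.9 pm
- Scattering angle θ = 26°
- Compton wavelength λ_C ≈ 2.4263 pm

Calculate the shift:
Δλ = 2.4263 × (1 - cos(26°))
Δλ = 2.4263 × 0.1012
Δλ = 0.2456 pm

Final wavelength:
λ' = 68.9 + 0.2456 = 69.1456 pm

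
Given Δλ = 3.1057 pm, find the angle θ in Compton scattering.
106.26°

From the Compton formula Δλ = λ_C(1 - cos θ), we can solve for θ:

cos θ = 1 - Δλ/λ_C

Given:
- Δλ = 3.1057 pm
- λ_C = h/(m_e·c) ≈ 2.42631024 pm

cos θ = 1 - 3.1057/2.42631024
cos θ = 1 - 1.280009
cos θ = -0.280009

θ = arccos(-0.280009)
θ = 106.26°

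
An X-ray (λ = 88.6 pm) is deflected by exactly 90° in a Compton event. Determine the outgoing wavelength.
91.0263 pm

Using the Compton formula: λ' = λ + λ_C(1 − cos θ)

For θ = 90°, cos θ = 0 (exact) = 0.0000, so:
1 − cos 90° = 1 − (0) = 1.0000

Δλ = λ_C × 1.0000 = 2.4263 × 1.0000 = 2.4263 pm

λ' = 88.6 + 2.4263 = 91.0263 pm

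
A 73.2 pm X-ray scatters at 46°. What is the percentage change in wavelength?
1.0121%

Calculate the Compton shift:
Δλ = λ_C(1 - cos(46°))
Δλ = 2.4263 × (1 - cos(46°))
Δλ = 2.4263 × 0.3053
Δλ = 0.7409 pm

Percentage change:
(Δλ/λ₀) × 100 = (0.7409/73.2) × 100
= 1.0121%

(Intermediate values are shown rounded; full precision is carried through to the final answer.)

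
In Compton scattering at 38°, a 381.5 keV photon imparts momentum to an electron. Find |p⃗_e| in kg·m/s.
1.2646e-22 kg·m/s

The electron is initially at rest, so by conservation of momentum:
p⃗_e = p⃗₀ − p⃗'  (incident photon momentum minus scattered photon momentum)

Photon momentum magnitudes (p = h/λ = E/c):
λ₀ = hc/E₀ = 3.2499 pm → p₀ = h/λ₀ = 2.0388e-22 kg·m/s
Δλ = λ_C(1 − cos 38°) = 0.5144 pm
λ' = 3.7643 pm → p' = h/λ' = 1.7603e-22 kg·m/s

The scattered photon makes angle θ = 38° with the incident direction, so by the law of cosines:
|p⃗_e|² = p₀² + p'² − 2p₀p'cos θ
|p⃗_e|² = (2.0388e-22)² + (1.7603e-22)² − 2·2.0388e-22·1.7603e-22·cos(38°)
|p⃗_e| = 1.2646e-22 kg·m/s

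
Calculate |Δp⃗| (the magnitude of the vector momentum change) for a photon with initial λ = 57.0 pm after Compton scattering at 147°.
2.1484e-23 kg·m/s

Photon momentum magnitude is p = h/λ.

Initial momentum:
p₀ = h/λ = 6.6261e-34/5.7000e-11 = 1.1625e-23 kg·m/s

After scattering:
λ' = λ + Δλ = 57.0 + 4.4612 = 61.4612 pm
p' = h/λ' = 6.6261e-34/6.1461e-11 = 1.0781e-23 kg·m/s

Momentum is a vector; the scattered photon's direction makes angle θ = 147° with the incident direction. The magnitude of the vector change Δp⃗ = p⃗₀ − p⃗' is found from the law of cosines:
|Δp⃗|² = p₀² + p'² − 2p₀p'cos θ
|Δp⃗|² = (1.1625e-23)² + (1.0781e-23)² − 2·1.1625e-23·1.0781e-23·cos(147°)
|Δp⃗| = 2.1484e-23 kg·m/s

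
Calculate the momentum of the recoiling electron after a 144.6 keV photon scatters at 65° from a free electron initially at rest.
7.7753e-23 kg·m/s

The electron is initially at rest, so by conservation of momentum:
p⃗_e = p⃗₀ − p⃗'  (incident photon momentum minus scattered photon momentum)

Photon momentum magnitudes (p = h/λ = E/c):
λ₀ = hc/E₀ = 8.5743 pm → p₀ = h/λ₀ = 7.7278e-23 kg·m/s
Δλ = λ_C(1 − cos 65°) = 1.4009 pm
λ' = 9.9752 pm → p' = h/λ' = 6.6425e-23 kg·m/s

The scattered photon makes angle θ = 65° with the incident direction, so by the law of cosines:
|p⃗_e|² = p₀² + p'² − 2p₀p'cos θ
|p⃗_e|² = (7.7278e-23)² + (6.6425e-23)² − 2·7.7278e-23·6.6425e-23·cos(65°)
|p⃗_e| = 7.7753e-23 kg·m/s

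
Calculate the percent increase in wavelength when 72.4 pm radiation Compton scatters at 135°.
5.7210%

Calculate the Compton shift:
Δλ = λ_C(1 - cos(135°))
Δλ = 2.4263 × (1 - cos(135°))
Δλ = 2.4263 × 1.7071
Δλ = 4.1420 pm

Percentage change:
(Δλ/λ₀) × 100 = (4.1420/72.4) × 100
= 5.7210%

(Intermediate values are shown rounded; full precision is carried through to the final answer.)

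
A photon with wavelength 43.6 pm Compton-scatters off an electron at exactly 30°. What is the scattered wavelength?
43.9251 pm

Using the Compton formula: λ' = λ + λ_C(1 − cos θ)

For θ = 30°, cos θ = √3/2 (exact) ≈ 0.8660, so:
1 − cos 30° = 1 − (√3/2) ≈ 0.1340

Δλ = λ_C × 0.1340 = 2.4263 × 0.1340 = 0.3251 pm

λ' = 43.6 + 0.3251 = 43.9251 pm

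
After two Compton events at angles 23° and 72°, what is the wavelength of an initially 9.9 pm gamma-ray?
11.7694 pm

Apply Compton shift twice:

First scattering at θ₁ = 23°:
Δλ₁ = λ_C(1 - cos(23°))
Δλ₁ = 2.4263 × 0.0795
Δλ₁ = 0.1929 pm

After first scattering:
λ₁ = 9.9 + 0.1929 = 10.0929 pm

Second scattering at θ₂ = 72°:
Δλ₂ = λ_C(1 - cos(72°))
Δλ₂ = 2.4263 × 0.6910
Δλ₂ = 1.6765 pm

Final wavelength:
λ₂ = 10.0929 + 1.6765 = 11.7694 pm

Total shift: Δλ_total = 0.1929 + 1.6765 = 1.8694 pm

(Intermediate values are shown rounded; full precision is carried through to the final answer.)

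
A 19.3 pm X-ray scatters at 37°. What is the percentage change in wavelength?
2.5315%

Calculate the Compton shift:
Δλ = λ_C(1 - cos(37°))
Δλ = 2.4263 × (1 - cos(37°))
Δλ = 2.4263 × 0.2014
Δλ = 0.4886 pm

Percentage change:
(Δλ/λ₀) × 100 = (0.4886/19.3) × 100
= 2.5315%

(Intermediate values are shown rounded; full precision is carried through to the final answer.)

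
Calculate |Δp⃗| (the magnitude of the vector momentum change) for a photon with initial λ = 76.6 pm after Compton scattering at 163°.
1.6611e-23 kg·m/s

Photon momentum magnitude is p = h/λ.

Initial momentum:
p₀ = h/λ = 6.6261e-34/7.6600e-11 = 8.6502e-24 kg·m/s

After scattering:
λ' = λ + Δλ = 76.6 + 4.7466 = 81.3466 pm
p' = h/λ' = 6.6261e-34/8.1347e-11 = 8.1455e-24 kg·m/s

Momentum is a vector; the scattered photon's direction makes angle θ = 163° with the incident direction. The magnitude of the vector change Δp⃗ = p⃗₀ − p⃗' is found from the law of cosines:
|Δp⃗|² = p₀² + p'² − 2p₀p'cos θ
|Δp⃗|² = (8.6502e-24)² + (8.1455e-24)² − 2·8.6502e-24·8.1455e-24·cos(163°)
|Δp⃗| = 1.6611e-23 kg·m/s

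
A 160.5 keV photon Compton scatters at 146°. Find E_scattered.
101.9382 keV

First convert energy to wavelength:
λ = hc/E, with hc ≈ 1239.842 keV·pm (i.e. 1239.842 eV·nm)

For E = 160.5 keV = 160500 eV:
λ = 1239.842 keV·pm / 160.5 keV
λ = 7.7249 pm

Calculate the Compton shift:
Δλ = λ_C(1 - cos(146°)) = 2.4263 × 1.8290
Δλ = 4.4378 pm

Final wavelength:
λ' = 7.7249 + 4.4378 = 12.1627 pm

Final energy:
E' = hc/λ' = 1239.842 / 12.1627 = 101.9382 keV

(Intermediate values are shown rounded; full precision is carried through to the final answer.)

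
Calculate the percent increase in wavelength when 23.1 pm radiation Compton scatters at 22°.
0.7648%

Calculate the Compton shift:
Δλ = λ_C(1 - cos(22°))
Δλ = 2.4263 × (1 - cos(22°))
Δλ = 2.4263 × 0.0728
Δλ = 0.1767 pm

Percentage change:
(Δλ/λ₀) × 100 = (0.1767/23.1) × 100
= 0.7648%

(Intermediate values are shown rounded; full precision is carried through to the final answer.)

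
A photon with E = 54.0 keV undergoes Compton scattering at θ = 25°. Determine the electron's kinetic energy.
0.5294 keV

By energy conservation: K_e = E_initial - E_final

First find the scattered photon energy:
Initial wavelength: λ = hc/E = 22.9600 pm
Compton shift: Δλ = λ_C(1 - cos(25°)) = 0.2273 pm
Final wavelength: λ' = 22.9600 + 0.2273 = 23.1874 pm
Final photon energy: E' = hc/λ' = 53.4706 keV

Electron kinetic energy:
K_e = E - E' = 54.0000 - 53.4706 = 0.5294 keV

(Intermediate values are shown rounded; full precision is carried through to the final answer.)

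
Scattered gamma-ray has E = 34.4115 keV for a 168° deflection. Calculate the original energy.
39.7000 keV

Convert final energy to wavelength (hc ≈ 1239.842 keV·pm):
λ' = hc/E' = 1239.842 / 34.4115 = 36.0299 pm

Calculate the Compton shift:
Δλ = λ_C(1 - cos(168°))
Δλ = 2.4263 × (1 - cos(168°))
Δλ = 4.7996 pm

Initial wavelength:
λ = λ' - Δλ = 36.0299 - 4.7996 = 31.2303 pm

Initial energy:
E = hc/λ = 1239.842 / 31.2303 = 39.7000 keV

(Intermediate values are shown rounded; full precision is carried through to the final answer.)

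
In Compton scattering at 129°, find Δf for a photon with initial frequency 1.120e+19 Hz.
1.441e+18 Hz (decrease)

Convert frequency to wavelength (c = 299792458 m/s):
λ₀ = c/f₀ = 299792458/1.120e+19 = 2.6767184e-11 m = 26.7672 pm

Calculate Compton shift:
Δλ = λ_C(1 - cos(129°)) = 3.9532 pm

Final wavelength:
λ' = λ₀ + Δλ = 26.7672 + 3.9532 = 30.7204 pm

Final frequency:
f' = c/λ' = 299792458/3.0720420e-11 = 9.7587355e+18 Hz

Frequency shift (decrease):
Δf = f₀ - f' = 1.120e+19 - 9.7587355e+18 = 1.441e+18 Hz

(Intermediate values are shown rounded; full precision is carried through to the final answer.)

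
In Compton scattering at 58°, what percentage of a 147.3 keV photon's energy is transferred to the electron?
0.1193 (or 11.93%)

Calculate initial and final photon energies:

Initial: E₀ = 147.3 keV → λ₀ = 8.4171 pm
Compton shift: Δλ = 1.1406 pm
Final wavelength: λ' = 9.5577 pm
Final energy: E' = 129.7220 keV

Fractional energy loss:
(E₀ - E')/E₀ = (147.3000 - 129.7220)/147.3000
= 17.5780/147.3000
= 0.1193
= 11.93%

(Intermediate values are shown rounded; full precision is carried through to the final answer.)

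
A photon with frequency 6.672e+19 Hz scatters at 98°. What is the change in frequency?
2.541e+19 Hz (decrease)

Convert frequency to wavelength (c = 299792458 m/s):
λ₀ = c/f₀ = 299792458/6.672e+19 = 4.4932922e-12 m = 4.4933 pm

Calculate Compton shift:
Δλ = λ_C(1 - cos(98°)) = 2.7640 pm

Final wavelength:
λ' = λ₀ + Δλ = 4.4933 + 2.7640 = 7.2573 pm

Final frequency:
f' = c/λ' = 299792458/7.2572796e-12 = 4.1309206e+19 Hz

Frequency shift (decrease):
Δf = f₀ - f' = 6.672e+19 - 4.1309206e+19 = 2.541e+19 Hz

(Intermediate values are shown rounded; full precision is carried through to the final answer.)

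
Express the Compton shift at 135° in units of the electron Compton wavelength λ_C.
1.7071 λ_C

The Compton shift formula is:
Δλ = λ_C(1 - cos θ)

Dividing both sides by λ_C:
Δλ/λ_C = 1 - cos θ

For θ = 135°:
Δλ/λ_C = 1 - cos(135°)
Δλ/λ_C = 1 - -0.7071
Δλ/λ_C = 1.7071

This means the shift is 1.7071 × λ_C = 4.1420 pm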